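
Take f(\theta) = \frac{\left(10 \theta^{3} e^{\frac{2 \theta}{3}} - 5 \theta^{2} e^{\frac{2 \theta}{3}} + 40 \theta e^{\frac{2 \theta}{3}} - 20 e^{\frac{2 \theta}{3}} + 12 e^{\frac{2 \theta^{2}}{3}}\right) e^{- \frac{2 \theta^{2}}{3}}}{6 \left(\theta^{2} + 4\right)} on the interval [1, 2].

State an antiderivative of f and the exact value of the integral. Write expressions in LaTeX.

Antiderivative: F(\theta) = \frac{- 5 e^{- \frac{2 \theta^{2}}{3} + \frac{2 \theta}{3}} + 4 \operatorname{atan}{\left(\frac{\theta}{2} \right)}}{4}; value = - \operatorname{atan}{\left(\frac{1}{2} \right)} - \frac{5}{4 e^{\frac{4}{3}}} + \frac{\pi}{4} + \frac{5}{4}

An antiderivative F(\theta) passes only if d/d\theta[F] lands on f(\theta) exactly.
F(\theta) = \frac{- 5 e^{- \frac{2 \theta^{2}}{3} + \frac{2 \theta}{3}} + 4 \operatorname{atan}{\left(\frac{\theta}{2} \right)}}{4} is an antiderivative of f.
Check: d/d\theta[\frac{- 5 e^{- \frac{2 \theta^{2}}{3} + \frac{2 \theta}{3}} + 4 \operatorname{atan}{\left(\frac{\theta}{2} \right)}}{4}] = \frac{10 \theta^{3} e^{\frac{2 \theta}{3}} e^{- \frac{2 \theta^{2}}{3}} - 5 \theta^{2} e^{\frac{2 \theta}{3}} e^{- \frac{2 \theta^{2}}{3}} + 40 \theta e^{\frac{2 \theta}{3}} e^{- \frac{2 \theta^{2}}{3}} - 20 e^{\frac{2 \theta}{3}} e^{- \frac{2 \theta^{2}}{3}} + 12}{6 \theta^{2} + 24}, which equals f(\theta).
F(2) = - \frac{5}{4 e^{\frac{4}{3}}} + \frac{\pi}{4}; F(1) = - \frac{5}{4} + \operatorname{atan}{\left(\frac{1}{2} \right)}.
Integral = F(2) - F(1) = - \operatorname{atan}{\left(\frac{1}{2} \right)} - \frac{5}{4 e^{\frac{4}{3}}} + \frac{\pi}{4} + \frac{5}{4}.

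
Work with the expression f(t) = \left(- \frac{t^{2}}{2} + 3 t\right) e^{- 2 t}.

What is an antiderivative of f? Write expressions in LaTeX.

An antiderivative is F(t) = \frac{\left(2 t^{2} - 10 t - 5\right) e^{- 2 t}}{8}.

f has the shape u'v + uv' for u = \frac{t^{2}}{4} - \frac{5 t}{4} - \frac{5}{8} and v = e^{- 2 t} — it is the derivative of the product u*v.
Check: d/dt[\frac{\left(2 t^{2} - 10 t - 5\right) e^{- 2 t}}{8}] = \frac{\left(- t^{2} + 6 t\right) e^{- 2 t}}{2}, which equals f(t).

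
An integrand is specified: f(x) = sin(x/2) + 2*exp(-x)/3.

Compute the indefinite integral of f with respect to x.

F(x) = -2*cos(x/2) - 2*exp(-x)/3 + C

Integrate term by term and add the pieces.
Check: d/dx[-2*cos(x/2) - 2*exp(-x)/3] = (3*exp(x)*sin(x/2) + 2)*exp(-x)/3, which equals f(x).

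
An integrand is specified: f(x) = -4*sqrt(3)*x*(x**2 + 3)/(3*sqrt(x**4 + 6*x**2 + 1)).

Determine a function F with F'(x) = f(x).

f matches the chain-rule pattern g'(h)*h' with inner function h(x) = x**4/3 + 2*x**2 + 1/3; substituting u = h(x) collapses the integral.
Check: d/dx[-2*sqrt(3)*sqrt(x**4 + 6*x**2 + 1)/3] = (-4*sqrt(3)*x**3 - 12*sqrt(3)*x)/(3*sqrt(x**4 + 6*x**2 + 1)), which equals f(x).

An antiderivative is F(x) = -2*sqrt(3)*sqrt(x**4 + 6*x**2 + 1)/3.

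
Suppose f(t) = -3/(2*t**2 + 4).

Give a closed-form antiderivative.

Whatever form F(t) takes, F'(t) = f(t) is non-negotiable.
Check: d/dt[-3*sqrt(2)*atan(sqrt(2)*t/2)/4] = -3/(2*t**2 + 4) = f(t).

An antiderivative is F(t) = -3*sqrt(2)*atan(sqrt(2)*t/2)/4.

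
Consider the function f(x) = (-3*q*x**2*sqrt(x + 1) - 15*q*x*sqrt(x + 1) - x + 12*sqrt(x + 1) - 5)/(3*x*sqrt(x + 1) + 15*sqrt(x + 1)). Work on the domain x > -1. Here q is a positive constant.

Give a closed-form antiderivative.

Whatever form F(x) takes, F'(x) = f(x) is non-negotiable.
Check: d/dx[-q*x**2/2 - 2*sqrt(x + 1)/3 + 4*log(x + 5)] = (-3*q*x**2*sqrt(x + 1) - 15*q*x*sqrt(x + 1) - x + 12*sqrt(x + 1) - 5)/(3*x*sqrt(x + 1) + 15*sqrt(x + 1)) = f(x).

An antiderivative is F(x) = -q*x**2/2 - 2*sqrt(x + 1)/3 + 4*log(x + 5).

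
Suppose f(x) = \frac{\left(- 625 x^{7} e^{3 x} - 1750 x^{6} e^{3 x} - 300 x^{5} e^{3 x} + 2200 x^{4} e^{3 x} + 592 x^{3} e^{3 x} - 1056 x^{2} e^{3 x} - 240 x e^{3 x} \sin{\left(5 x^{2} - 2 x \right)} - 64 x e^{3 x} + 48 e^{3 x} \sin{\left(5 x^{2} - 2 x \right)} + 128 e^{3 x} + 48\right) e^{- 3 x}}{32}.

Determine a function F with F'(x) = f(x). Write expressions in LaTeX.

A first test for any F(x): its x-derivative must equal f(x) identically.
Check: d/dx[- \left(\frac{5 x^{2}}{4} + x - 1\right)^{4} + \frac{3 \cos{\left(5 x^{2} - 2 x \right)}}{4} - \frac{e^{- 3 x}}{2}] = \frac{\left(- 625 x^{7} e^{3 x} - 1750 x^{6} e^{3 x} - 300 x^{5} e^{3 x} + 2200 x^{4} e^{3 x} + 592 x^{3} e^{3 x} - 1056 x^{2} e^{3 x} - 240 x e^{3 x} \sin{\left(5 x^{2} - 2 x \right)} - 64 x e^{3 x} + 48 e^{3 x} \sin{\left(5 x^{2} - 2 x \right)} + 128 e^{3 x} + 48\right) e^{- 3 x}}{32} = f(x).

An antiderivative is F(x) = - \left(\frac{5 x^{2}}{4} + x - 1\right)^{4} + \frac{3 \cos{\left(5 x^{2} - 2 x \right)}}{4} - \frac{e^{- 3 x}}{2}.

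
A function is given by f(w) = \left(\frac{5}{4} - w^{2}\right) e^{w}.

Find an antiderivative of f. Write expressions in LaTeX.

An antiderivative is F(w) = - w^{2} e^{w} + 2 w e^{w} - \frac{3 e^{w}}{4}.

f has the shape u'v + uv' for u = - w^{2} + 2 w - \frac{3}{4} and v = e^{w} — it is the derivative of the product u*v.
Check: d/dw[- w^{2} e^{w} + 2 w e^{w} - \frac{3 e^{w}}{4}] = - w^{2} e^{w} + \frac{5 e^{w}}{4}, which equals f(w).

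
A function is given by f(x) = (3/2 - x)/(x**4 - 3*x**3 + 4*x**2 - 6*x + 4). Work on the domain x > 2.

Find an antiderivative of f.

Factor the denominator (2*(x - 2)*(x - 1)*(x**2 + 2)) and decompose: f = (3*x + 4)/(12*(x**2 + 2)) - 1/(6*(x - 1)) - 1/(12*(x - 2)); each piece integrates to a log, atan, or power term.
Check: d/dx[(-2*log(x - 2) - 4*log(x - 1) + 3*log(x**2 + 2) + 4*sqrt(2)*atan(sqrt(2)*x/2))/24] = (3 - 2*x)/(2*x**4 - 6*x**3 + 8*x**2 - 12*x + 8), which equals f(x).

An antiderivative is F(x) = (-2*log(x - 2) - 4*log(x - 1) + 3*log(x**2 + 2) + 4*sqrt(2)*atan(sqrt(2)*x/2))/24.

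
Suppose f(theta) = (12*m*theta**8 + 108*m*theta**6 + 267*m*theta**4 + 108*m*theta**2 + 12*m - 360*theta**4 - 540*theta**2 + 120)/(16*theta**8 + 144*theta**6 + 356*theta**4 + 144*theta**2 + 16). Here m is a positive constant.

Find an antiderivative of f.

An antiderivative is F(theta) = 3*m*theta/4 + 5*theta/(2*theta**4/3 + 3*theta**2 + 2/3).

A candidate is checked by its d/dtheta: the result must match f(theta).
Check: d/dtheta[3*m*theta/4 + 5*theta/(2*theta**4/3 + 3*theta**2 + 2/3)] = (12*m*theta**8 + 108*m*theta**6 + 267*m*theta**4 + 108*m*theta**2 + 12*m - 360*theta**4 - 540*theta**2 + 120)/(16*theta**8 + 144*theta**6 + 356*theta**4 + 144*theta**2 + 16) = f(theta).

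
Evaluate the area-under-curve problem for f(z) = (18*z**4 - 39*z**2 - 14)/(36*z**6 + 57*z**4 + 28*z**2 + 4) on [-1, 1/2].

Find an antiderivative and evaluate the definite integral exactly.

An antiderivative F(z) passes only if d/dz[F] lands on f(z) exactly.
F(z) = (-3*z**2*atan(2*z) - 3*z - 2*atan(2*z))/(3*z**2 + 2) is an antiderivative of f.
Check: d/dz[(-3*z**2*atan(2*z) - 3*z - 2*atan(2*z))/(3*z**2 + 2)] = (18*z**4 - 39*z**2 - 14)/(36*z**6 + 57*z**4 + 28*z**2 + 4) = f(z).
F(1/2) = -pi/4 - 6/11; F(-1) = 3/5 + atan(2).
Integral = F(1/2) - F(-1) = -63/55 - atan(2) - pi/4.

Antiderivative: F(z) = (-3*z**2*atan(2*z) - 3*z - 2*atan(2*z))/(3*z**2 + 2); value = -63/55 - atan(2) - pi/4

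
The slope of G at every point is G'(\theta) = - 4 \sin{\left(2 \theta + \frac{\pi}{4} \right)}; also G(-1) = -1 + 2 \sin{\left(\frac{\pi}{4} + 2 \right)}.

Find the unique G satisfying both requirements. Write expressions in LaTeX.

The proposed G(\theta) is checked by its d/d\theta: the result must match the given G'(\theta).
A general antiderivative is 2 \cos{\left(2 \theta + \frac{\pi}{4} \right)} + C.
The condition gives C = -1 + 2 \sin{\left(\frac{\pi}{4} + 2 \right)} - (2 \sin{\left(\frac{\pi}{4} + 2 \right)}) = -1.
So G(\theta) = 2 \cos{\left(2 \theta + \frac{\pi}{4} \right)} - 1.
Check: d/d\theta[2 \cos{\left(2 \theta + \frac{\pi}{4} \right)} - 1] = - 4 \sin{\left(2 \theta + \frac{\pi}{4} \right)} = G'(\theta).

G(\theta) = 2 \cos{\left(2 \theta + \frac{\pi}{4} \right)} - 1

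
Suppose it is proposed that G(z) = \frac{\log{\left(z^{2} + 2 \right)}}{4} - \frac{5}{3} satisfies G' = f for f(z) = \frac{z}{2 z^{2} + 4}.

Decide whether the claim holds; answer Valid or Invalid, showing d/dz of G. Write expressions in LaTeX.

d/dz[G] = \frac{z}{2 z^{2} + 4}
This equals f(z) exactly, so the claim holds.

Valid: G'(z) = f(z).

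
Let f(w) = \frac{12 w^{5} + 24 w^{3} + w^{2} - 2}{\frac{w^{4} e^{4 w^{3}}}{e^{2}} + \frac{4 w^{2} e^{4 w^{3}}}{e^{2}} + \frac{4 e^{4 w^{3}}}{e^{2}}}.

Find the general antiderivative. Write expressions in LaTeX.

Since d/dw undoes antidifferentiation here, F'(w) = f(w) is required of F(w).
Check: d/dw[- \frac{3 w e^{2 - 4 w^{3}}}{3 w^{2} + 6}] = \frac{12 w^{5} + 24 w^{3} + w^{2} - 2}{\frac{w^{4} e^{4 w^{3}}}{e^{2}} + \frac{4 w^{2} e^{4 w^{3}}}{e^{2}} + \frac{4 e^{4 w^{3}}}{e^{2}}} = f(w).

F(w) = - \frac{3 w e^{2 - 4 w^{3}}}{3 w^{2} + 6} + C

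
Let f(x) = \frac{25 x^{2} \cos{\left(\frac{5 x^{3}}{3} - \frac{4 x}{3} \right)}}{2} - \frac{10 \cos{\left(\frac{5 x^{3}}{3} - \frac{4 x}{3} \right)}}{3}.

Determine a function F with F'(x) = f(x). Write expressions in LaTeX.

An antiderivative is F(x) = \frac{5 \sin{\left(\frac{5 x^{3}}{3} - \frac{4 x}{3} \right)}}{2}.

f matches the chain-rule pattern g'(h)*h' with inner function h(x) = \frac{5 x^{3}}{3} - \frac{4 x}{3}; substituting u = h(x) collapses the integral.
Check: d/dx[\frac{5 \sin{\left(\frac{5 x^{3}}{3} - \frac{4 x}{3} \right)}}{2}] = \frac{25 x^{2} \cos{\left(\frac{5 x^{3}}{3} - \frac{4 x}{3} \right)}}{2} - \frac{10 \cos{\left(\frac{5 x^{3}}{3} - \frac{4 x}{3} \right)}}{3} = f(x).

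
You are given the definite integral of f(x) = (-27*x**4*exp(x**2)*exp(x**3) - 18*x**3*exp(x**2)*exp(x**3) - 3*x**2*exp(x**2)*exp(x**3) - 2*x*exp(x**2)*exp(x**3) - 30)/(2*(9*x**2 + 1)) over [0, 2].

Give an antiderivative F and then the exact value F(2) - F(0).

Antiderivative: F(x) = -exp(x**3 + x**2)/2 - 5*atan(3*x); value = -exp(12)/2 - 5*atan(6) + 1/2

A candidate is checked by its d/dx: the result must match f(x).
F(x) = -exp(x**3 + x**2)/2 - 5*atan(3*x) is an antiderivative of f.
Check: d/dx[-exp(x**3 + x**2)/2 - 5*atan(3*x)] = (-27*x**4*exp(x**2)*exp(x**3) - 18*x**3*exp(x**2)*exp(x**3) - 3*x**2*exp(x**2)*exp(x**3) - 2*x*exp(x**2)*exp(x**3) - 30)/(18*x**2 + 2), which equals f(x).
F(2) = -exp(12)/2 - 5*atan(6); F(0) = -1/2.
Integral = F(2) - F(0) = -exp(12)/2 - 5*atan(6) + 1/2.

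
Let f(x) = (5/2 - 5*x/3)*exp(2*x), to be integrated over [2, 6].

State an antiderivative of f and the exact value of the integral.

f has the shape u'v + uv' for u = 5/3 - 5*x/6 and v = exp(2*x) — it is the derivative of the product u*v.
F(x) = -5*(x - 2)*exp(2*x)/6 is an antiderivative of f.
Check: d/dx[-5*(x - 2)*exp(2*x)/6] = -5*x*exp(2*x)/3 + 5*exp(2*x)/2, which equals f(x).
F(6) = -10*exp(12)/3; F(2) = 0.
Integral = F(6) - F(2) = -10*exp(12)/3.

Antiderivative: F(x) = -5*(x - 2)*exp(2*x)/6; value = -10*exp(12)/3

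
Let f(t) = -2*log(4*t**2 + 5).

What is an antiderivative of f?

An antiderivative is F(t) = -2*t*log(4*t**2 + 5) + 4*t - 2*sqrt(5)*atan(2*sqrt(5)*t/5).

A candidate is checked by its d/dt: the result must match f(t).
Check: d/dt[-2*t*log(4*t**2 + 5) + 4*t - 2*sqrt(5)*atan(2*sqrt(5)*t/5)] = -2*log(4*t**2 + 5) = f(t).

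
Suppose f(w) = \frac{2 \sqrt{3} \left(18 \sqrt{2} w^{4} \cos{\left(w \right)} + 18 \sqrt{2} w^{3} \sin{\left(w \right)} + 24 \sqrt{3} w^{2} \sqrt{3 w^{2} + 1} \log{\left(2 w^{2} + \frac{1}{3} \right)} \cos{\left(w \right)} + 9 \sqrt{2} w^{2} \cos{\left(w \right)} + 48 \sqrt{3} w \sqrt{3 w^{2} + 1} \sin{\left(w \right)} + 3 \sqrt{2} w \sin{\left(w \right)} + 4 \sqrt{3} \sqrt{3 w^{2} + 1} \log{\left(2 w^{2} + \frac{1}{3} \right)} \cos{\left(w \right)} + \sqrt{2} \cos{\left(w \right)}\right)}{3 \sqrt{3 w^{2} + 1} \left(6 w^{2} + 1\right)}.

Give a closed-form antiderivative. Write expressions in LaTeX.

An antiderivative is F(w) = - \frac{2 \left(- \sqrt{6} \sqrt{3 w^{2} + 1} - 12 \log{\left(2 w^{2} + \frac{1}{3} \right)}\right) \sin{\left(w \right)}}{3}.

Recognize the product-rule pattern: f = u'v + uv' with u = 2 \sqrt{2 w^{2} + \frac{2}{3}} + 8 \log{\left(2 w^{2} + \frac{1}{3} \right)}, v = \sin{\left(w \right)}, so integration by parts undoes it.
Check: d/dw[- \frac{2 \left(- \sqrt{6} \sqrt{3 w^{2} + 1} - 12 \log{\left(2 w^{2} + \frac{1}{3} \right)}\right) \sin{\left(w \right)}}{3}] = \frac{36 \sqrt{6} w^{4} \cos{\left(w \right)} + 36 \sqrt{6} w^{3} \sin{\left(w \right)} + 144 w^{2} \sqrt{3 w^{2} + 1} \log{\left(2 w^{2} + \frac{1}{3} \right)} \cos{\left(w \right)} + 18 \sqrt{6} w^{2} \cos{\left(w \right)} + 288 w \sqrt{3 w^{2} + 1} \sin{\left(w \right)} + 6 \sqrt{6} w \sin{\left(w \right)} + 24 \sqrt{3 w^{2} + 1} \log{\left(2 w^{2} + \frac{1}{3} \right)} \cos{\left(w \right)} + 2 \sqrt{6} \cos{\left(w \right)}}{18 w^{2} \sqrt{3 w^{2} + 1} + 3 \sqrt{3 w^{2} + 1}}, which equals f(w).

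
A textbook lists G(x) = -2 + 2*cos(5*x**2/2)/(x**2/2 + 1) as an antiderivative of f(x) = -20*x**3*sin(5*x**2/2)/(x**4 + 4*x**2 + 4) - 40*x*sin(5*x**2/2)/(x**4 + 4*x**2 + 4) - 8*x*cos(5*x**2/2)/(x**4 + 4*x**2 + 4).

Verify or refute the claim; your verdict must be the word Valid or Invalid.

d/dx[G] = (-20*x**3*sin(5*x**2/2) - 40*x*sin(5*x**2/2) - 8*x*cos(5*x**2/2))/(x**4 + 4*x**2 + 4)
This equals f(x) exactly, so the claim holds.

Valid. The derivative of G reproduces f.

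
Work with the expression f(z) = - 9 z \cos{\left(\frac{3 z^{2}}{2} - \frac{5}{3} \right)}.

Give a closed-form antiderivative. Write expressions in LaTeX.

The substitution u = \frac{3 z^{2}}{2} - \frac{5}{3} works: f is exactly (dF/du)*(du/dz) for that inner function.
Check: d/dz[- 3 \sin{\left(\frac{3 z^{2}}{2} - \frac{5}{3} \right)}] = - 9 z \cos{\left(\frac{3 z^{2}}{2} - \frac{5}{3} \right)} = f(z).

An antiderivative is F(z) = - 3 \sin{\left(\frac{3 z^{2}}{2} - \frac{5}{3} \right)}.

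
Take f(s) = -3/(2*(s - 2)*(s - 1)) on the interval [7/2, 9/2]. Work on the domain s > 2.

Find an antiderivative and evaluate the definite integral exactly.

Factor the denominator (2*(s - 2)*(s - 1)) and decompose: f = 3/(2*(s - 1)) - 3/(2*(s - 2)); each piece integrates to a log, atan, or power term.
F(s) = -3*log(s - 2)/2 + 3*log(s - 1)/2 is an antiderivative of f.
Check: d/ds[-3*log(s - 2)/2 + 3*log(s - 1)/2] = -3/(2*s**2 - 6*s + 4), which equals f(s).
F(9/2) = -3*log(5/2)/2 + 3*log(7/2)/2; F(7/2) = -3*log(3/2)/2 + 3*log(5/2)/2.
Integral = F(9/2) - F(7/2) = -3*log(5/2) + 3*log(3/2)/2 + 3*log(7/2)/2.

Antiderivative: F(s) = -3*log(s - 2)/2 + 3*log(s - 1)/2; value = -3*log(5/2) + 3*log(3/2)/2 + 3*log(7/2)/2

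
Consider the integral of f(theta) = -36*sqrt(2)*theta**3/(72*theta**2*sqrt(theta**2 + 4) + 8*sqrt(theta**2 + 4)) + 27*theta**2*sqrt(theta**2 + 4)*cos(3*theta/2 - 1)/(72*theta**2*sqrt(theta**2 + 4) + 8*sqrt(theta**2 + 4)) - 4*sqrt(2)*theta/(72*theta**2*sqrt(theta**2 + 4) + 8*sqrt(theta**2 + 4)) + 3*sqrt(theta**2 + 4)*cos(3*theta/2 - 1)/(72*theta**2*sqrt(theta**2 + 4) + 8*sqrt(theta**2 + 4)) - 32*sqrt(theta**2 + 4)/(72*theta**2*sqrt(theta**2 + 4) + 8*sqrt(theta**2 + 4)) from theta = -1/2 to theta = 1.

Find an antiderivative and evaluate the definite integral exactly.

Integrate term by term and add the pieces.
F(theta) = -sqrt(theta**2/2 + 2) + sin(3*theta/2 - 1)/4 - 4*atan(3*theta)/3 is an antiderivative of f.
Check: d/dtheta[-sqrt(theta**2/2 + 2) + sin(3*theta/2 - 1)/4 - 4*atan(3*theta)/3] = (-36*sqrt(2)*theta**3 + 27*theta**2*sqrt(theta**2 + 4)*cos(3*theta/2 - 1) - 4*sqrt(2)*theta + 3*sqrt(theta**2 + 4)*cos(3*theta/2 - 1) - 32*sqrt(theta**2 + 4))/(72*theta**2*sqrt(theta**2 + 4) + 8*sqrt(theta**2 + 4)), which equals f(theta).
F(1) = -4*atan(3)/3 - sqrt(10)/2 + sin(1/2)/4; F(-1/2) = -sqrt(34)/4 - sin(7/4)/4 + 4*atan(3/2)/3.
Integral = F(1) - F(-1/2) = -4*atan(3)/3 - sqrt(10)/2 - 4*atan(3/2)/3 + sin(1/2)/4 + sin(7/4)/4 + sqrt(34)/4.

Antiderivative: F(theta) = -sqrt(theta**2/2 + 2) + sin(3*theta/2 - 1)/4 - 4*atan(3*theta)/3; value = -4*atan(3)/3 - sqrt(10)/2 - 4*atan(3/2)/3 + sin(1/2)/4 + sin(7/4)/4 + sqrt(34)/4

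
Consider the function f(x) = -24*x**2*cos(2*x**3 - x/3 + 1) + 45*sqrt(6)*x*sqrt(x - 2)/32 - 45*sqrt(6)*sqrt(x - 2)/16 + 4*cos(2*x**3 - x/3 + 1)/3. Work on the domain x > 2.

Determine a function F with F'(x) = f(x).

An antiderivative is F(x) = (9*sqrt(6)*x**2*sqrt(x - 2) - 36*sqrt(6)*x*sqrt(x - 2) + 36*sqrt(6)*sqrt(x - 2) - 64*sin(2*x**3 - x/3 + 1))/16.

Integrate term by term and add the pieces.
Check: d/dx[(9*sqrt(6)*x**2*sqrt(x - 2) - 36*sqrt(6)*x*sqrt(x - 2) + 36*sqrt(6)*sqrt(x - 2) - 64*sin(2*x**3 - x/3 + 1))/16] = (-2304*x**2*sqrt(x - 2)*cos(2*x**3 - x/3 + 1) + 135*sqrt(6)*x**2 - 540*sqrt(6)*x + 128*sqrt(x - 2)*cos(2*x**3 - x/3 + 1) + 540*sqrt(6))/(96*sqrt(x - 2)), which equals f(x).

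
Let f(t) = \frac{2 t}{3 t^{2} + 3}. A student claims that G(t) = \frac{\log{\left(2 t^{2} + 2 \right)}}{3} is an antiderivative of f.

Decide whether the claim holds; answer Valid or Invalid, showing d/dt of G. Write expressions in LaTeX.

d/dt[G] = \frac{2 t}{3 t^{2} + 3}
This equals f(t) exactly, so the claim holds.

Valid - the claim checks out under differentiation.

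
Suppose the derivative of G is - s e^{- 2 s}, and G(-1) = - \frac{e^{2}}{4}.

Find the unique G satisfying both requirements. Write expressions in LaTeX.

G(s) = \frac{\left(2 s + 1\right) e^{- 2 s}}{4}

Recognize the product-rule pattern: G'(s) = u'v + uv' with u = \frac{s}{2} + \frac{1}{4}, v = e^{- 2 s}, so integration by parts undoes it.
A general antiderivative is \frac{\left(2 s + 1\right) e^{- 2 s}}{4} + C.
The condition gives C = - \frac{e^{2}}{4} - (- \frac{e^{2}}{4}) = 0.
So G(s) = \frac{\left(2 s + 1\right) e^{- 2 s}}{4}.
Check: d/ds[\frac{\left(2 s + 1\right) e^{- 2 s}}{4}] = - s e^{- 2 s} = G'(s).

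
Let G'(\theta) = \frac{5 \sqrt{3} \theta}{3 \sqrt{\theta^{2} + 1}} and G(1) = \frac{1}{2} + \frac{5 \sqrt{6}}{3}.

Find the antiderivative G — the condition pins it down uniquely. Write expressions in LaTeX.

G(\theta) = \frac{5 \sqrt{3 \theta^{2} + 3}}{3} + \frac{1}{2}

The substitution u = 3 \theta^{2} + 3 works: G'(\theta) is exactly (dG/du)*(du/d\theta) for that inner function.
A general antiderivative is \frac{5 \sqrt{3 \theta^{2} + 3}}{3} + C.
The condition gives C = \frac{1}{2} + \frac{5 \sqrt{6}}{3} - (\frac{5 \sqrt{6}}{3}) = \frac{1}{2}.
So G(\theta) = \frac{5 \sqrt{3 \theta^{2} + 3}}{3} + \frac{1}{2}.
Check: d/d\theta[\frac{5 \sqrt{3 \theta^{2} + 3}}{3} + \frac{1}{2}] = \frac{5 \sqrt{3} \theta}{3 \sqrt{\theta^{2} + 1}} = G'(\theta).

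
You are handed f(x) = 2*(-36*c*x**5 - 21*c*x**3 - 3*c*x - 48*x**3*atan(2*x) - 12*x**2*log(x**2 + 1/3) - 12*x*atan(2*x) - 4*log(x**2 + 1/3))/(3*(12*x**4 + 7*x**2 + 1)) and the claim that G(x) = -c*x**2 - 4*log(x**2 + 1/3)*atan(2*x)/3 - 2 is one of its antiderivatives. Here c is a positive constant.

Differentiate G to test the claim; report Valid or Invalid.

d/dx[G] = (-72*c*x**5 - 42*c*x**3 - 6*c*x - 96*x**3*atan(2*x) - 24*x**2*log(x**2 + 1/3) - 24*x*atan(2*x) - 8*log(x**2 + 1/3))/(36*x**4 + 21*x**2 + 3)
This equals f(x) exactly, so the claim holds.

Valid. The derivative of G reproduces f.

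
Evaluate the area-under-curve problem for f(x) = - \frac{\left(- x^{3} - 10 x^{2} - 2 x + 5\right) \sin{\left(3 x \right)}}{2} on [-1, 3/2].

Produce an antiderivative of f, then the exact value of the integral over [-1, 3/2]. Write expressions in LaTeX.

Antiderivative: F(x) = - \frac{x^{3} \cos{\left(3 x \right)}}{6} + \frac{x^{2} \sin{\left(3 x \right)}}{6} - \frac{5 x^{2} \cos{\left(3 x \right)}}{3} + \frac{10 x \sin{\left(3 x \right)}}{9} - \frac{2 x \cos{\left(3 x \right)}}{9} + \frac{2 \sin{\left(3 x \right)}}{27} + \frac{65 \cos{\left(3 x \right)}}{54}; value = \frac{457 \sin{\left(\frac{9}{2} \right)}}{216} - \frac{47 \sin{\left(3 \right)}}{54} + \frac{2 \cos{\left(3 \right)}}{27} - \frac{1487 \cos{\left(\frac{9}{2} \right)}}{432}

Any candidate F(x) must reproduce f(x) exactly when differentiated.
F(x) = - \frac{x^{3} \cos{\left(3 x \right)}}{6} + \frac{x^{2} \sin{\left(3 x \right)}}{6} - \frac{5 x^{2} \cos{\left(3 x \right)}}{3} + \frac{10 x \sin{\left(3 x \right)}}{9} - \frac{2 x \cos{\left(3 x \right)}}{9} + \frac{2 \sin{\left(3 x \right)}}{27} + \frac{65 \cos{\left(3 x \right)}}{54} is an antiderivative of f.
Check: d/dx[- \frac{x^{3} \cos{\left(3 x \right)}}{6} + \frac{x^{2} \sin{\left(3 x \right)}}{6} - \frac{5 x^{2} \cos{\left(3 x \right)}}{3} + \frac{10 x \sin{\left(3 x \right)}}{9} - \frac{2 x \cos{\left(3 x \right)}}{9} + \frac{2 \sin{\left(3 x \right)}}{27} + \frac{65 \cos{\left(3 x \right)}}{54}] = \frac{x^{3} \sin{\left(3 x \right)}}{2} + 5 x^{2} \sin{\left(3 x \right)} + x \sin{\left(3 x \right)} - \frac{5 \sin{\left(3 x \right)}}{2}, which equals f(x).
F(3/2) = \frac{457 \sin{\left(\frac{9}{2} \right)}}{216} - \frac{1487 \cos{\left(\frac{9}{2} \right)}}{432}; F(-1) = - \frac{2 \cos{\left(3 \right)}}{27} + \frac{47 \sin{\left(3 \right)}}{54}.
Integral = F(3/2) - F(-1) = \frac{457 \sin{\left(\frac{9}{2} \right)}}{216} - \frac{47 \sin{\left(3 \right)}}{54} + \frac{2 \cos{\left(3 \right)}}{27} - \frac{1487 \cos{\left(\frac{9}{2} \right)}}{432}.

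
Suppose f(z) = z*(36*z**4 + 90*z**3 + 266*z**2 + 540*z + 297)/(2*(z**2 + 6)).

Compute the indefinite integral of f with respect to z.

Check any antiderivative F(z) by computing F'(z) and comparing it with f(z).
Check: d/dz[9*z**4/2 + 15*z**3 + 25*z**2/2 - 3*log(z**2/2 + 3)/4] = (36*z**5 + 90*z**4 + 266*z**3 + 540*z**2 + 297*z)/(2*z**2 + 12), which equals f(z).

F(z) = 9*z**4/2 + 15*z**3 + 25*z**2/2 - 3*log(z**2/2 + 3)/4 + C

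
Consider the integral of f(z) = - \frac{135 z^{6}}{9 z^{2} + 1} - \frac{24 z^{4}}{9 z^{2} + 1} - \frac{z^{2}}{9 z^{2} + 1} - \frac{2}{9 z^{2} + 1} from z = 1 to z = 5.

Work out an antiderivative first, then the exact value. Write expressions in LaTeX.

Antiderivative: F(z) = - 3 z^{5} - \frac{z^{3}}{3} - \frac{2 \operatorname{atan}{\left(3 z \right)}}{3}; value = - \frac{28240}{3} - \frac{2 \operatorname{atan}{\left(15 \right)}}{3} + \frac{2 \operatorname{atan}{\left(3 \right)}}{3}

Integrate term by term and add the pieces.
F(z) = - 3 z^{5} - \frac{z^{3}}{3} - \frac{2 \operatorname{atan}{\left(3 z \right)}}{3} is an antiderivative of f.
Check: d/dz[- 3 z^{5} - \frac{z^{3}}{3} - \frac{2 \operatorname{atan}{\left(3 z \right)}}{3}] = \frac{- 135 z^{6} - 24 z^{4} - z^{2} - 2}{9 z^{2} + 1}, which equals f(z).
F(5) = - \frac{28250}{3} - \frac{2 \operatorname{atan}{\left(15 \right)}}{3}; F(1) = - \frac{10}{3} - \frac{2 \operatorname{atan}{\left(3 \right)}}{3}.
Integral = F(5) - F(1) = - \frac{28240}{3} - \frac{2 \operatorname{atan}{\left(15 \right)}}{3} + \frac{2 \operatorname{atan}{\left(3 \right)}}{3}.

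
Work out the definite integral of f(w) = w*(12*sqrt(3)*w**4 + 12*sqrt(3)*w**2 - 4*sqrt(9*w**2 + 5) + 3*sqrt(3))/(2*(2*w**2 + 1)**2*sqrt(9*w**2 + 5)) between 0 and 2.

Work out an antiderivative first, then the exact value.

Antiderivative: F(w) = (2*sqrt(3)*w**2*sqrt(9*w**2 + 5) + sqrt(3)*sqrt(9*w**2 + 5) + 3)/(6*(2*w**2 + 1)); value = -sqrt(15)/6 - 4/9 + sqrt(123)/6

A first test for any F(w): its w-derivative must equal f(w) identically.
F(w) = (2*sqrt(3)*w**2*sqrt(9*w**2 + 5) + sqrt(3)*sqrt(9*w**2 + 5) + 3)/(6*(2*w**2 + 1)) is an antiderivative of f.
Check: d/dw[(2*sqrt(3)*w**2*sqrt(9*w**2 + 5) + sqrt(3)*sqrt(9*w**2 + 5) + 3)/(6*(2*w**2 + 1))] = (12*sqrt(3)*w**5 + 12*sqrt(3)*w**3 - 4*w*sqrt(9*w**2 + 5) + 3*sqrt(3)*w)/(8*w**4*sqrt(9*w**2 + 5) + 8*w**2*sqrt(9*w**2 + 5) + 2*sqrt(9*w**2 + 5)), which equals f(w).
F(2) = 1/18 + sqrt(123)/6; F(0) = 1/2 + sqrt(15)/6.
Integral = F(2) - F(0) = -sqrt(15)/6 - 4/9 + sqrt(123)/6.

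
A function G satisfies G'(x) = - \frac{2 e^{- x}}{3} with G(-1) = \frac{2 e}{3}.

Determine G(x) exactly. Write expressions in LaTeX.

Recover the given G'(x) by differentiating a candidate G(x); any mismatch rules it out.
A general antiderivative is \frac{2 e^{- x}}{3} + C.
The condition gives C = \frac{2 e}{3} - (\frac{2 e}{3}) = 0.
So G(x) = \frac{2 e^{- x}}{3}.
Check: d/dx[\frac{2 e^{- x}}{3}] = - \frac{2 e^{- x}}{3} = G'(x).

G(x) = \frac{2 e^{- x}}{3}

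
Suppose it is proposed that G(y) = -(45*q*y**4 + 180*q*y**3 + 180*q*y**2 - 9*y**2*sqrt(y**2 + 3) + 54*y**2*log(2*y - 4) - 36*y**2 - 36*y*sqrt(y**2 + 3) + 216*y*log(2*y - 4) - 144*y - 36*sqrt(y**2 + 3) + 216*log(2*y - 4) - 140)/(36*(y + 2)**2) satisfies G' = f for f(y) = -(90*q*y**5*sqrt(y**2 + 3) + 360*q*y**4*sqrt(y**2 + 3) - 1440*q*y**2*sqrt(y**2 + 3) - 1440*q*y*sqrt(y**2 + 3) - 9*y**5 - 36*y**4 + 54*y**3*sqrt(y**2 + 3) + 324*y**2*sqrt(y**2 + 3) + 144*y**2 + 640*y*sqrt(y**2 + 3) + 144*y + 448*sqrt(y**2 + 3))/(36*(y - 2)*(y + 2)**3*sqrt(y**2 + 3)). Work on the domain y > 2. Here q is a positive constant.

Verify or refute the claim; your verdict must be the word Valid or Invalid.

d/dy[G] = (-90*q*y**5*sqrt(y**2 + 3) - 360*q*y**4*sqrt(y**2 + 3) + 1440*q*y**2*sqrt(y**2 + 3) + 1440*q*y*sqrt(y**2 + 3) + 9*y**5 + 36*y**4 - 54*y**3*sqrt(y**2 + 3) - 324*y**2*sqrt(y**2 + 3) - 144*y**2 - 640*y*sqrt(y**2 + 3) - 144*y - 448*sqrt(y**2 + 3))/(36*y**4*sqrt(y**2 + 3) + 144*y**3*sqrt(y**2 + 3) - 576*y*sqrt(y**2 + 3) - 576*sqrt(y**2 + 3))
This equals f(y) exactly, so the claim holds.

Valid - differentiating G returns exactly f.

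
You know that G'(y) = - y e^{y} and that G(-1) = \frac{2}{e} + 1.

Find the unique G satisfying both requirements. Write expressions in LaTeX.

G(y) = \left(1 - y\right) e^{y} + 1

Recognize the product-rule pattern: G'(y) = u'v + uv' with u = 1 - y, v = e^{y}, so integration by parts undoes it.
A general antiderivative is \left(1 - y\right) e^{y} + C.
The condition gives C = \frac{2}{e} + 1 - (\frac{2}{e}) = 1.
So G(y) = \left(1 - y\right) e^{y} + 1.
Check: d/dy[\left(1 - y\right) e^{y} + 1] = - y e^{y} = G'(y).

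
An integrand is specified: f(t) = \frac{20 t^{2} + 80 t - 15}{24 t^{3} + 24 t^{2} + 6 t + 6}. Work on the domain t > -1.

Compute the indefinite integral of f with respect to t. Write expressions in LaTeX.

F(t) = - \frac{5 \log{\left(\frac{3 t}{2} + \frac{3}{2} \right)}}{2} + \frac{5 \log{\left(4 t^{2} + 1 \right)}}{3} + C

A first test for any F(t): its t-derivative must equal f(t) identically.
Check: d/dt[- \frac{5 \log{\left(\frac{3 t}{2} + \frac{3}{2} \right)}}{2} + \frac{5 \log{\left(4 t^{2} + 1 \right)}}{3}] = \frac{20 t^{2} + 80 t - 15}{24 t^{3} + 24 t^{2} + 6 t + 6} = f(t).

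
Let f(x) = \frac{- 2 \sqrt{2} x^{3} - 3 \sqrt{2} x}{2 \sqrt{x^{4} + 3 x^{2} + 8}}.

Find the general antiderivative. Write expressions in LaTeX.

F(x) = - \sqrt{\frac{x^{4}}{2} + \frac{3 x^{2}}{2} + 4} + C

f matches the chain-rule pattern g'(h)*h' with inner function h(x) = \frac{x^{4}}{2} + \frac{3 x^{2}}{2} + 4; substituting u = h(x) collapses the integral.
Check: d/dx[- \sqrt{\frac{x^{4}}{2} + \frac{3 x^{2}}{2} + 4}] = \frac{- 2 \sqrt{2} x^{3} - 3 \sqrt{2} x}{2 \sqrt{x^{4} + 3 x^{2} + 8}} = f(x).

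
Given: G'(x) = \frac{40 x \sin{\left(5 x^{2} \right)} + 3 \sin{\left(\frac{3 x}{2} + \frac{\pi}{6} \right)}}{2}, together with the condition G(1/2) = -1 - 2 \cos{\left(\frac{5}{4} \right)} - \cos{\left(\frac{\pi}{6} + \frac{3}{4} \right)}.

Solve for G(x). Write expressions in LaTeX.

G(x) = - 2 \cos{\left(5 x^{2} \right)} - \cos{\left(\frac{3 x}{2} + \frac{\pi}{6} \right)} - 1

Whatever form G(x) takes, its d/dx must return the stated G'(x).
A general antiderivative is - 2 \cos{\left(5 x^{2} \right)} - \cos{\left(\frac{3 x}{2} + \frac{\pi}{6} \right)} + C.
The condition gives C = -1 - 2 \cos{\left(\frac{5}{4} \right)} - \cos{\left(\frac{\pi}{6} + \frac{3}{4} \right)} - (- 2 \cos{\left(\frac{5}{4} \right)} - \cos{\left(\frac{\pi}{6} + \frac{3}{4} \right)}) = -1.
So G(x) = - 2 \cos{\left(5 x^{2} \right)} - \cos{\left(\frac{3 x}{2} + \frac{\pi}{6} \right)} - 1.
Check: d/dx[- 2 \cos{\left(5 x^{2} \right)} - \cos{\left(\frac{3 x}{2} + \frac{\pi}{6} \right)} - 1] = 20 x \sin{\left(5 x^{2} \right)} + \frac{3 \sin{\left(\frac{3 x}{2} + \frac{\pi}{6} \right)}}{2}, which equals G'(x).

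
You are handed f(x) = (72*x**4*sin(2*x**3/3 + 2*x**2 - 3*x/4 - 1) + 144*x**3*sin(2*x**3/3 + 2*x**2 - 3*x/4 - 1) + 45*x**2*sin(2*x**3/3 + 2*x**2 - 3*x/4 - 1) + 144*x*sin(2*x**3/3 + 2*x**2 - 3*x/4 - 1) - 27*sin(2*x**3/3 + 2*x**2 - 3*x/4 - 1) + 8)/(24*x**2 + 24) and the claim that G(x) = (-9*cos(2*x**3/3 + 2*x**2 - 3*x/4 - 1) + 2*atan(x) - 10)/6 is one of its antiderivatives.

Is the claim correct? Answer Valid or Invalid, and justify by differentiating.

Valid: G'(x) = f(x).

d/dx[G] = (72*x**4*sin(2*x**3/3 + 2*x**2 - 3*x/4 - 1) + 144*x**3*sin(2*x**3/3 + 2*x**2 - 3*x/4 - 1) + 45*x**2*sin(2*x**3/3 + 2*x**2 - 3*x/4 - 1) + 144*x*sin(2*x**3/3 + 2*x**2 - 3*x/4 - 1) - 27*sin(2*x**3/3 + 2*x**2 - 3*x/4 - 1) + 8)/(24*x**2 + 24)
This equals f(x) exactly, so the claim holds.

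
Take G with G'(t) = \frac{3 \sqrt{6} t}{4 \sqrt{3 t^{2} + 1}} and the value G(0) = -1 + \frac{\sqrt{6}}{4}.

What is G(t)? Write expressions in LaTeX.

G(t) = \frac{\sqrt{6} \sqrt{3 t^{2} + 1} - 4}{4}

G'(t) matches the chain-rule pattern g'(h)*h' with inner function h(t) = 2 t^{2} + \frac{2}{3}; substituting u = h(t) collapses the integral.
A general antiderivative is \frac{3 \sqrt{2 t^{2} + \frac{2}{3}}}{4} + C.
The condition gives C = -1 + \frac{\sqrt{6}}{4} - (\frac{\sqrt{6}}{4}) = -1.
So G(t) = \frac{\sqrt{6} \sqrt{3 t^{2} + 1} - 4}{4}.
Check: d/dt[\frac{\sqrt{6} \sqrt{3 t^{2} + 1} - 4}{4}] = \frac{3 \sqrt{6} t}{4 \sqrt{3 t^{2} + 1}} = G'(t).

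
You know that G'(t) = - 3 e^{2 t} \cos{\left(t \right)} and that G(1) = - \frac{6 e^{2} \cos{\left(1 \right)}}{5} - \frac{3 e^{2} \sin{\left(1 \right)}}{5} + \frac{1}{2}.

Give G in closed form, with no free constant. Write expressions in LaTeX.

G(t) = - \frac{3 e^{2 t} \sin{\left(t \right)}}{5} - \frac{6 e^{2 t} \cos{\left(t \right)}}{5} + \frac{1}{2}

Any candidate G(t) must reproduce the stated G'(t) exactly.
A general antiderivative is - \frac{3 e^{2 t} \sin{\left(t \right)}}{5} - \frac{6 e^{2 t} \cos{\left(t \right)}}{5} + C.
The condition gives C = - \frac{6 e^{2} \cos{\left(1 \right)}}{5} - \frac{3 e^{2} \sin{\left(1 \right)}}{5} + \frac{1}{2} - (- \frac{6 e^{2} \cos{\left(1 \right)}}{5} - \frac{3 e^{2} \sin{\left(1 \right)}}{5}) = \frac{1}{2}.
So G(t) = - \frac{3 e^{2 t} \sin{\left(t \right)}}{5} - \frac{6 e^{2 t} \cos{\left(t \right)}}{5} + \frac{1}{2}.
Check: d/dt[- \frac{3 e^{2 t} \sin{\left(t \right)}}{5} - \frac{6 e^{2 t} \cos{\left(t \right)}}{5} + \frac{1}{2}] = - 3 e^{2 t} \cos{\left(t \right)} = G'(t).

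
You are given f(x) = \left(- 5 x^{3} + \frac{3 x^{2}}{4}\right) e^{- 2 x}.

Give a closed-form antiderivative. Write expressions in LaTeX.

Recognize the product-rule pattern: f = u'v + uv' with u = \frac{5 x^{3}}{2} + \frac{27 x^{2}}{8} + \frac{27 x}{8} + \frac{27}{16}, v = e^{- 2 x}, so integration by parts undoes it.
Check: d/dx[\frac{\left(40 x^{3} + 54 x^{2} + 54 x + 27\right) e^{- 2 x}}{16}] = \frac{\left(- 20 x^{3} + 3 x^{2}\right) e^{- 2 x}}{4}, which equals f(x).

An antiderivative is F(x) = \frac{\left(40 x^{3} + 54 x^{2} + 54 x + 27\right) e^{- 2 x}}{16}.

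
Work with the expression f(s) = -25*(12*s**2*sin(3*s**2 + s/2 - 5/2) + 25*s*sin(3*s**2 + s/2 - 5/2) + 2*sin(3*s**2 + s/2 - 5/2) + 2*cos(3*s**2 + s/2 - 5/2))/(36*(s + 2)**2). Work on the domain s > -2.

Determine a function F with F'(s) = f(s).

An antiderivative is F(s) = 25*cos(3*s**2 + s/2 - 5/2)/(18*(s + 2)).

Recognize the product-rule pattern: f = u'v + uv' with u = 25/(9*(2*s + 4)), v = cos(3*s**2 + s/2 - 5/2), so integration by parts undoes it.
Check: d/ds[25*cos(3*s**2 + s/2 - 5/2)/(18*(s + 2))] = (-300*s**2*sin(3*s**2 + s/2 - 5/2) - 625*s*sin(3*s**2 + s/2 - 5/2) - 50*sin(3*s**2 + s/2 - 5/2) - 50*cos(3*s**2 + s/2 - 5/2))/(36*s**2 + 144*s + 144), which equals f(s).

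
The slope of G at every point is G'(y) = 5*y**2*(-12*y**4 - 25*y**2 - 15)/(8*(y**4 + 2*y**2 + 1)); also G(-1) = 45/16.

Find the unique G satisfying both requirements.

G'(y) has the shape u'v + uv' for u = -5/(2*y**2 + 2) and v = y**5 + 5*y**3/4 — it is the derivative of the product u*v.
A general antiderivative is -5*(y**5 + 5*y**3/4)/(2*y**2 + 2) + C.
The condition gives C = 45/16 - (45/16) = 0.
So G(y) = -5*y**3*(4*y**2 + 5)/(8*(y**2 + 1)).
Check: d/dy[-5*y**3*(4*y**2 + 5)/(8*(y**2 + 1))] = (-60*y**6 - 125*y**4 - 75*y**2)/(8*y**4 + 16*y**2 + 8), which equals G'(y).

G(y) = -5*y**3*(4*y**2 + 5)/(8*(y**2 + 1))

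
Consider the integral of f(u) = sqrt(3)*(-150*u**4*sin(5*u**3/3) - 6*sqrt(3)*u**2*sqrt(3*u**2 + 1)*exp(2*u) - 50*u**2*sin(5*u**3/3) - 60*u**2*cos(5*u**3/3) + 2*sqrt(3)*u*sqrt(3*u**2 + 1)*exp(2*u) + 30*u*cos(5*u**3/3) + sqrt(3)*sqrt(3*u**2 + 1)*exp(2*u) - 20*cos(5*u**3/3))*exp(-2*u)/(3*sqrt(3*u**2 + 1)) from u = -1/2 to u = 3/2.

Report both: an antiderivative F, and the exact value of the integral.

Check any antiderivative F(u) by computing F'(u) and comparing it with f(u).
F(u) = sqrt(3)*(-2*sqrt(3)*u**3*exp(2*u) + sqrt(3)*u**2*exp(2*u) + sqrt(3)*u*exp(2*u) + 10*sqrt(3*u**2 + 1)*cos(5*u**3/3) + sqrt(3)*exp(2*u))*exp(-2*u)/3 is an antiderivative of f.
Check: d/du[sqrt(3)*(-2*sqrt(3)*u**3*exp(2*u) + sqrt(3)*u**2*exp(2*u) + sqrt(3)*u*exp(2*u) + 10*sqrt(3*u**2 + 1)*cos(5*u**3/3) + sqrt(3)*exp(2*u))*exp(-2*u)/3] = (-150*sqrt(3)*u**4*sin(5*u**3/3) - 18*u**2*sqrt(3*u**2 + 1)*exp(2*u) - 50*sqrt(3)*u**2*sin(5*u**3/3) - 60*sqrt(3)*u**2*cos(5*u**3/3) + 6*u*sqrt(3*u**2 + 1)*exp(2*u) + 30*sqrt(3)*u*cos(5*u**3/3) + 3*sqrt(3*u**2 + 1)*exp(2*u) - 20*sqrt(3)*cos(5*u**3/3))*exp(-2*u)/(3*sqrt(3*u**2 + 1)), which equals f(u).
F(3/2) = -2 + 5*sqrt(93)*exp(-3)*cos(45/8)/3; F(-1/2) = 1 + 5*sqrt(21)*exp(1)*cos(5/24)/3.
Integral = F(3/2) - F(-1/2) = -5*sqrt(21)*exp(1)*cos(5/24)/3 - 3 + 5*sqrt(93)*exp(-3)*cos(45/8)/3.

Antiderivative: F(u) = sqrt(3)*(-2*sqrt(3)*u**3*exp(2*u) + sqrt(3)*u**2*exp(2*u) + sqrt(3)*u*exp(2*u) + 10*sqrt(3*u**2 + 1)*cos(5*u**3/3) + sqrt(3)*exp(2*u))*exp(-2*u)/3; value = -5*sqrt(21)*exp(1)*cos(5/24)/3 - 3 + 5*sqrt(93)*exp(-3)*cos(45/8)/3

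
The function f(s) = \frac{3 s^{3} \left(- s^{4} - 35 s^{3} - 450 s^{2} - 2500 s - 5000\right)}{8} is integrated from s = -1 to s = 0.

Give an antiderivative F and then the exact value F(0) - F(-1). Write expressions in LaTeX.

Antiderivative: F(s) = - \frac{3 s^{8}}{64} - \frac{15 s^{7}}{8} - \frac{225 s^{6}}{8} - \frac{375 s^{5}}{2} - \frac{1875 s^{4}}{4}; value = \frac{19683}{64}

f matches the chain-rule pattern g'(h)*h' with inner function h(s) = \frac{s^{2}}{2} + 5 s; substituting u = h(s) collapses the integral.
F(s) = - \frac{3 s^{8}}{64} - \frac{15 s^{7}}{8} - \frac{225 s^{6}}{8} - \frac{375 s^{5}}{2} - \frac{1875 s^{4}}{4} is an antiderivative of f.
Check: d/ds[- \frac{3 s^{8}}{64} - \frac{15 s^{7}}{8} - \frac{225 s^{6}}{8} - \frac{375 s^{5}}{2} - \frac{1875 s^{4}}{4}] = - \frac{3 s^{7}}{8} - \frac{105 s^{6}}{8} - \frac{675 s^{5}}{4} - \frac{1875 s^{4}}{2} - 1875 s^{3}, which equals f(s).
F(0) = 0; F(-1) = - \frac{19683}{64}.
Integral = F(0) - F(-1) = \frac{19683}{64}.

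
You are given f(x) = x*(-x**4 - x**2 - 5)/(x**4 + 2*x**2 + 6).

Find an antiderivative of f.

Any candidate F(x) must reproduce f(x) exactly when differentiated.
Check: d/dx[(-2*x**2 + log(x**4 + 2*x**2 + 6) - 12)/4] = (-x**5 - x**3 - 5*x)/(x**4 + 2*x**2 + 6), which equals f(x).

An antiderivative is F(x) = (-2*x**2 + log(x**4 + 2*x**2 + 6) - 12)/4.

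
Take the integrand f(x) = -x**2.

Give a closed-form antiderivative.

Whatever form F(x) takes, F'(x) = f(x) is non-negotiable.
Check: d/dx[-x**3/3] = -x**2 = f(x).

An antiderivative is F(x) = -x**3/3.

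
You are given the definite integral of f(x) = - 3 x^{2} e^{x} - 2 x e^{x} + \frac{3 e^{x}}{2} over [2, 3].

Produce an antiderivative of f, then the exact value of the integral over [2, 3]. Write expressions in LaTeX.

Antiderivative: F(x) = - 3 x^{2} e^{x} + 4 x e^{x} - \frac{5 e^{x}}{2}; value = - \frac{35 e^{3}}{2} + \frac{13 e^{2}}{2}

Recognize the product-rule pattern: f = u'v + uv' with u = - 3 x^{2} + 4 x - \frac{5}{2}, v = e^{x}, so integration by parts undoes it.
F(x) = - 3 x^{2} e^{x} + 4 x e^{x} - \frac{5 e^{x}}{2} is an antiderivative of f.
Check: d/dx[- 3 x^{2} e^{x} + 4 x e^{x} - \frac{5 e^{x}}{2}] = - 3 x^{2} e^{x} - 2 x e^{x} + \frac{3 e^{x}}{2} = f(x).
F(3) = - \frac{35 e^{3}}{2}; F(2) = - \frac{13 e^{2}}{2}.
Integral = F(3) - F(2) = - \frac{35 e^{3}}{2} + \frac{13 e^{2}}{2}.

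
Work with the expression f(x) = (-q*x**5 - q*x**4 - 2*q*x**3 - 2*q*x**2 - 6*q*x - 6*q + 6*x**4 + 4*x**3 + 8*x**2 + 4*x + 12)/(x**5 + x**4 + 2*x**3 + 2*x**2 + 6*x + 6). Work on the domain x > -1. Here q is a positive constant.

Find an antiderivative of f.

Check any antiderivative F(x) by computing F'(x) and comparing it with f(x).
Check: d/dx[-q*x + 2*log(4*x + 4) + log(x**4 + 2*x**2 + 6)] = (-q*x**5 - q*x**4 - 2*q*x**3 - 2*q*x**2 - 6*q*x - 6*q + 6*x**4 + 4*x**3 + 8*x**2 + 4*x + 12)/(x**5 + x**4 + 2*x**3 + 2*x**2 + 6*x + 6) = f(x).

An antiderivative is F(x) = -q*x + 2*log(4*x + 4) + log(x**4 + 2*x**2 + 6).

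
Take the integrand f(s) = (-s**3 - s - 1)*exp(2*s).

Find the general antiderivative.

f has the shape u'v + uv' for u = -s**3/2 + 3*s**2/4 - 5*s/4 + 1/8 and v = exp(2*s) — it is the derivative of the product u*v.
Check: d/ds[(-4*s**3 + 6*s**2 - 10*s + 1)*exp(2*s)/8] = -s**3*exp(2*s) - s*exp(2*s) - exp(2*s), which equals f(s).

F(s) = (-4*s**3 + 6*s**2 - 10*s + 1)*exp(2*s)/8 + C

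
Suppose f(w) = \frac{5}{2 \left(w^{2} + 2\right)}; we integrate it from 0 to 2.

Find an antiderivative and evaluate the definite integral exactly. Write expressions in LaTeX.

For F(w) to be correct the identity F'(w) - f(w) = 0 must hold.
F(w) = \frac{5 \sqrt{2} \operatorname{atan}{\left(\frac{\sqrt{2} w}{2} \right)}}{4} is an antiderivative of f.
Check: d/dw[\frac{5 \sqrt{2} \operatorname{atan}{\left(\frac{\sqrt{2} w}{2} \right)}}{4}] = \frac{5}{2 w^{2} + 4}, which equals f(w).
F(2) = \frac{5 \sqrt{2} \operatorname{atan}{\left(\sqrt{2} \right)}}{4}; F(0) = 0.
Integral = F(2) - F(0) = \frac{5 \sqrt{2} \operatorname{atan}{\left(\sqrt{2} \right)}}{4}.

Antiderivative: F(w) = \frac{5 \sqrt{2} \operatorname{atan}{\left(\frac{\sqrt{2} w}{2} \right)}}{4}; value = \frac{5 \sqrt{2} \operatorname{atan}{\left(\sqrt{2} \right)}}{4}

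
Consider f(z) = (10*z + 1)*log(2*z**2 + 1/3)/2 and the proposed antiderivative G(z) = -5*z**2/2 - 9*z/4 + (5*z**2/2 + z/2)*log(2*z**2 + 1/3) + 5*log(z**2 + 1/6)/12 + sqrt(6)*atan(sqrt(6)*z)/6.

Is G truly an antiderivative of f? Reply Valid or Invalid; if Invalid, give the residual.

Invalid: d/dz[G] - f = -5/4, which is not 0.

d/dz[G] = 5*z*log(2*z**2 + 1/3) + log(2*z**2 + 1/3)/2 - 5/4
d/dz[G] - f(z) = -5/4 != 0.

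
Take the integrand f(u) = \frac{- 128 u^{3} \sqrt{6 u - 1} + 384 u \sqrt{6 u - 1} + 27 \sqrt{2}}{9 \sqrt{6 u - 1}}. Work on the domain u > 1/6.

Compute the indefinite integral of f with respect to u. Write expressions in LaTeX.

F(u) = \frac{\sqrt{2} \left(- 32 \sqrt{2} u^{4} + 192 \sqrt{2} u^{2} + 18 \sqrt{6 u - 1} - 288 \sqrt{2}\right)}{18} + C

Differentiate the proposed F(u) back; it has to land on f(u) exactly.
Check: d/du[\frac{\sqrt{2} \left(- 32 \sqrt{2} u^{4} + 192 \sqrt{2} u^{2} + 18 \sqrt{6 u - 1} - 288 \sqrt{2}\right)}{18}] = \frac{- 128 u^{3} \sqrt{6 u - 1} + 384 u \sqrt{6 u - 1} + 27 \sqrt{2}}{9 \sqrt{6 u - 1}} = f(u).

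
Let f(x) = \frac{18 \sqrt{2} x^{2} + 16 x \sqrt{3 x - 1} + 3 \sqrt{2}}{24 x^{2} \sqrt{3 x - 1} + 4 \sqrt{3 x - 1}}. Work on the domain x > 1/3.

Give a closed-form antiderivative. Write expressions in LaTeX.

Whatever form F(x) takes, F'(x) = f(x) is non-negotiable.
Check: d/dx[\sqrt{\frac{3 x}{2} - \frac{1}{2}} + \frac{\log{\left(3 x^{2} + \frac{1}{2} \right)}}{3}] = \frac{18 \sqrt{2} x^{2} + 16 x \sqrt{3 x - 1} + 3 \sqrt{2}}{24 x^{2} \sqrt{3 x - 1} + 4 \sqrt{3 x - 1}} = f(x).

An antiderivative is F(x) = \sqrt{\frac{3 x}{2} - \frac{1}{2}} + \frac{\log{\left(3 x^{2} + \frac{1}{2} \right)}}{3}.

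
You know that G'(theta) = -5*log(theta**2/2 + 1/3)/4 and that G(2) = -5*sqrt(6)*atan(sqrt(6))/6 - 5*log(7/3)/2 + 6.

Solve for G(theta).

Whatever form G(theta) takes, its d/dtheta must return the stated G'(theta).
A general antiderivative is -5*theta*log(theta**2/2 + 1/3)/4 + 5*theta/2 - 5*sqrt(6)*atan(sqrt(6)*theta/2)/6 + C.
The condition gives C = -5*sqrt(6)*atan(sqrt(6))/6 - 5*log(7/3)/2 + 6 - (-5*sqrt(6)*atan(sqrt(6))/6 - 5*log(7/3)/2 + 5) = 1.
So G(theta) = -(15*theta*log(theta**2/2 + 1/3) - 30*theta + 10*sqrt(6)*atan(sqrt(6)*theta/2) - 12)/12.
Check: d/dtheta[-(15*theta*log(theta**2/2 + 1/3) - 30*theta + 10*sqrt(6)*atan(sqrt(6)*theta/2) - 12)/12] = -5*log(3*theta**2 + 2)/4 + 5*log(6)/4, which equals G'(theta).

G(theta) = -(15*theta*log(theta**2/2 + 1/3) - 30*theta + 10*sqrt(6)*atan(sqrt(6)*theta/2) - 12)/12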